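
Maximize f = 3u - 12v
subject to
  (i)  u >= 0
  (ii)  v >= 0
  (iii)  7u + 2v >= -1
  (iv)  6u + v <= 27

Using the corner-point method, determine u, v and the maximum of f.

u = 9/2, v = 0, maximum f = 27/2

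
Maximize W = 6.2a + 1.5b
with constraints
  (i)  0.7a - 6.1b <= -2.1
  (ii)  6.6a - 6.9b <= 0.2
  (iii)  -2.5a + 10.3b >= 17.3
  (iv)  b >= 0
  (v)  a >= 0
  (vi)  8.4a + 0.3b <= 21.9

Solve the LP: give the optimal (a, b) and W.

At the optimal vertex, a = 0 and 8.4a + 0.3b = 21.9.
Solving simultaneously gives a = 0, b = 73.

a = 0, b = 73, maximum W = 109.5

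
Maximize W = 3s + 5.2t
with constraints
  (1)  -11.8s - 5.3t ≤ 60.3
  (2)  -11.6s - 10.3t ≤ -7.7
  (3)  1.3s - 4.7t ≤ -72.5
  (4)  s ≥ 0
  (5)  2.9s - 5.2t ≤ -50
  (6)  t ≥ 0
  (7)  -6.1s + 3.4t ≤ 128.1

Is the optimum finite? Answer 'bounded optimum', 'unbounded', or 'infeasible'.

From the feasible point (0, 725/47), moving in the direction (5.2, 2.9) keeps every constraint satisfied while W increases without bound.

unbounded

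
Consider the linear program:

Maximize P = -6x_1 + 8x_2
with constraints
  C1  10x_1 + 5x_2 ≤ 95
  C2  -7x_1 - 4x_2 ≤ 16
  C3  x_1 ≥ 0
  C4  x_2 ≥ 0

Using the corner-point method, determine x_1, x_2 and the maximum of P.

Feasible corners and P = -6x_1 + 8x_2:
  (0, 19) → P = 152
  (19/2, 0) → P = -57
  (0, 0) → P = 0

x_1 = 0, x_2 = 19, maximum P = 152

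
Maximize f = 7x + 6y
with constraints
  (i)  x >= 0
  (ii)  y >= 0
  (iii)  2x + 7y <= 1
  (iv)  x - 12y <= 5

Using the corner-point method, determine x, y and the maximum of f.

x = 1/2, y = 0, maximum f = 7/2

Feasible corners and f = 7x + 6y:
  (0, 0) → f = 0
  (0, 1/7) → f = 6/7
  (1/2, 0) → f = 7/2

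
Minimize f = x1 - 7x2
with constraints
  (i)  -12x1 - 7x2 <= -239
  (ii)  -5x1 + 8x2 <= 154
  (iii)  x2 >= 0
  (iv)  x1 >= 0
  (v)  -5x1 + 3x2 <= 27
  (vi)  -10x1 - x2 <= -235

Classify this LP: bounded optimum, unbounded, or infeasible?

From the feasible point (1726/85, 543/17), moving in the direction (8, 5) keeps every constraint satisfied while f decreases without bound.

unbounded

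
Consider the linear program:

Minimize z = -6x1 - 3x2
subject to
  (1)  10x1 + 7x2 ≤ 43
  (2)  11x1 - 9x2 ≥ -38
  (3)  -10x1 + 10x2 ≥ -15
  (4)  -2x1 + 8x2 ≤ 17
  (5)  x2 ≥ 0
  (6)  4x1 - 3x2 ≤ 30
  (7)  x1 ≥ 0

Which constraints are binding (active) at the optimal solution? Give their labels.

Extreme points and z = -6x1 - 3x2:
  (107/34, 28/17) → z = -405/17
  (225/94, 128/47) → z = -1059/47
  (3/2, 0) → z = -9
  (0, 17/8) → z = -51/8
  (0, 0) → z = 0

The minimum is at (107/34, 28/17). Substituting into each constraint, equality holds for (1) and (3); the remaining constraints have slack.

(1) and (3)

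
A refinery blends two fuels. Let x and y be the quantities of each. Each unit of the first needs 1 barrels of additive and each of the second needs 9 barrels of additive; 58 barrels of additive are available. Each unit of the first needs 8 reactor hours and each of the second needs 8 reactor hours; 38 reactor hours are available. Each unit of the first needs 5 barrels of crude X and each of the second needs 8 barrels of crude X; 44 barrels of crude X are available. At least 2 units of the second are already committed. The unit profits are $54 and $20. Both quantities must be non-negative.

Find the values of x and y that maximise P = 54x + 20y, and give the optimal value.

Extreme points and P = 54x + 20y:
  (0, 19/4) → P = 95
  (0, 2) → P = 40
  (11/4, 2) → P = 377/2

x = 11/4, y = 2, maximum P = 377/2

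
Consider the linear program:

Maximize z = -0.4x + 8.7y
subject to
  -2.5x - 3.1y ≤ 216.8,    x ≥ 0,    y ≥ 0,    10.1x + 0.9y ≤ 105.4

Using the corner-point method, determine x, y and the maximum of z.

Extreme points and z = -0.4x + 8.7y:
  (0, 0) → z = 0
  (0, 1054/9) → z = 15283/15
  (1054/101, 0) → z = -2108/505

x = 0, y = 1054/9, maximum z = 15283/15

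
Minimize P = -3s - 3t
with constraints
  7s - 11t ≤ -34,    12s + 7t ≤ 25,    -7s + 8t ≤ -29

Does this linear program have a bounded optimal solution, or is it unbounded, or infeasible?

infeasible

The boundaries 7s - 11t = -34 and 12s + 7t = 25 meet at (37/181, 583/181), but that point violates -7s + 8t ≤ -29. Every candidate vertex is excluded by some other constraint, so the feasible region is empty.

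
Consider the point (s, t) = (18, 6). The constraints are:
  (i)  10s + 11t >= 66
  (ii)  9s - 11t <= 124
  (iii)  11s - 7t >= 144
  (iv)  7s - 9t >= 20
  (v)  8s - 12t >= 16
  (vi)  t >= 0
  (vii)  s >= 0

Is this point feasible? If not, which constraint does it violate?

(i): 246 ≥ 66 ✓
(ii): 96 ≤ 124 ✓
(iii): 156 ≥ 144 ✓
(iv): 72 ≥ 20 ✓
(v): 72 ≥ 16 ✓
(vi): 6 ≥ 0 ✓
(vii): 18 ≥ 0 ✓

feasible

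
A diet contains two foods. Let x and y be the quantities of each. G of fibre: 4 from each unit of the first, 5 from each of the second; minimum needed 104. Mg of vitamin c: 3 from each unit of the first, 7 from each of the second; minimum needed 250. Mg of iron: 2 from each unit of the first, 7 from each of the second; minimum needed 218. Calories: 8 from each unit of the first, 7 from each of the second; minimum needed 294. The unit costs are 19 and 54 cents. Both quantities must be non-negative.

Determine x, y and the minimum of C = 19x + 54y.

x = 32, y = 22, minimum C = 1796

Feasible corners and C = 19x + 54y:
  (0, 42) → C = 2268
  (109, 0) → C = 2071
  (32, 22) → C = 1796
  (44/5, 1118/35) → C = 66224/35
The feasible region is unbounded (it extends along (0, 1), (1, 0)), but C strictly increases along every unbounded feasible direction, so there is no improving ray and the minimum is attained at a vertex.

The optimum lies where 3x + 7y = 250 and 2x + 7y = 218.
Solving simultaneously gives x = 32, y = 22.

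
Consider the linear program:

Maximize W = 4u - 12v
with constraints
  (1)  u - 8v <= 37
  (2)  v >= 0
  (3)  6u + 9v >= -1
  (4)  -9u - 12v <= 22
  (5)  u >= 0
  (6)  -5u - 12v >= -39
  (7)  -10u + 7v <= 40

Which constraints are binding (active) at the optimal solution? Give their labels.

(2) and (6)

Vertices and W = 4u - 12v:
  (0, 0) → W = 0
  (39/5, 0) → W = 156/5
  (0, 13/4) → W = -39

The maximum is at (39/5, 0). Substituting into each constraint, equality holds for (2) and (6); the remaining constraints have slack.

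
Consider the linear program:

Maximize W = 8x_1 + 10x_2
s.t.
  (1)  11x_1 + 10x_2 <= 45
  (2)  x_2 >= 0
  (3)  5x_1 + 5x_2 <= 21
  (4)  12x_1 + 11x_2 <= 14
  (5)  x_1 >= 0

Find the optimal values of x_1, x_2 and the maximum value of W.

Extreme points and W = 8x_1 + 10x_2:
  (7/6, 0) → W = 28/3
  (0, 0) → W = 0
  (0, 14/11) → W = 140/11

x_1 = 0, x_2 = 14/11, maximum W = 140/11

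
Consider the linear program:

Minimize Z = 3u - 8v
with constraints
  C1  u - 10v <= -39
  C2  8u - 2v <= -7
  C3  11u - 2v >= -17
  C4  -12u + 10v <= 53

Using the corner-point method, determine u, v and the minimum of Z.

u = 9/14, v = 85/14, minimum Z = -653/14

Extreme points and Z = 3u - 8v:
  (4/39, 305/78) → Z = -1208/39
  (-23/27, 103/27) → Z = -893/27
  (9/14, 85/14) → Z = -653/14
  (-32/43, 379/86) → Z = -1612/43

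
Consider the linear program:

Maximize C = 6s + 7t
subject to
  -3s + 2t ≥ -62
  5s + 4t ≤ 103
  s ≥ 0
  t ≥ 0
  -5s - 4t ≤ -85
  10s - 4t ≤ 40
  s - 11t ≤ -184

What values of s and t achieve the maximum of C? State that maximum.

s = 0, t = 103/4, maximum C = 721/4

Corner points and C = 6s + 7t:
  (0, 103/4) → C = 721/4
  (397/59, 1023/59) → C = 9543/59
  (0, 85/4) → C = 595/4
  (199/59, 1005/59) → C = 8229/59

At the optimal vertex, 5s + 4t = 103 and s = 0.
Solving simultaneously gives s = 0, t = 103/4.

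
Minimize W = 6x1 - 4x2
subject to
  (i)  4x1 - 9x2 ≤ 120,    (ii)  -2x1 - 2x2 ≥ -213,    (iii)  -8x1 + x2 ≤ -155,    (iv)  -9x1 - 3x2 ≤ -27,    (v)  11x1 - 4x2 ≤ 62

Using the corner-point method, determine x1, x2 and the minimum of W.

x1 = 523/18, x2 = 697/9, minimum W = -1219/9

The binding constraints are -2x1 - 2x2 = -213 and -8x1 + x2 = -155.
Solving simultaneously gives x1 = 523/18, x2 = 697/9.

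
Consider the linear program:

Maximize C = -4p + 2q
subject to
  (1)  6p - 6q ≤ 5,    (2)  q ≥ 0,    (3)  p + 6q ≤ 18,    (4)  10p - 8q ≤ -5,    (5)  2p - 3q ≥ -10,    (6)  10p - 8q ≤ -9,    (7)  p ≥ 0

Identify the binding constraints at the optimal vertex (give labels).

(3) and (7)

Extreme points and C = -4p + 2q:
  (45/34, 189/68) → C = 9/34
  (0, 3) → C = 6
  (0, 9/8) → C = 9/4

The maximum is at (0, 3). Substituting into each constraint, equality holds for (3) and (7); the remaining constraints have slack.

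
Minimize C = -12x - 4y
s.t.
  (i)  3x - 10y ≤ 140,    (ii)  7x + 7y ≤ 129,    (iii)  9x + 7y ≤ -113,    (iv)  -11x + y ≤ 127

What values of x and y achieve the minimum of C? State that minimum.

x = -50/37, y = -533/37, minimum C = 2732/37

Vertices and C = -12x - 4y:
  (-50/37, -533/37) → C = 2732/37
  (-1410/107, -1921/107) → C = 24604/107
  (-501/43, -50/43) → C = 6212/43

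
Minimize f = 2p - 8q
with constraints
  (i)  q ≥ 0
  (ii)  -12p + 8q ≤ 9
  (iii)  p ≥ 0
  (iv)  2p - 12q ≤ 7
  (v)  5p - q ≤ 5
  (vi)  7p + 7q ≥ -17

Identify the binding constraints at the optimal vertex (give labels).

(ii) and (v)

Extreme points and f = 2p - 8q:
  (0, 0) → f = 0
  (1, 0) → f = 2
  (0, 9/8) → f = -9
  (7/4, 15/4) → f = -53/2

The minimum is at (7/4, 15/4). Substituting into each constraint, equality holds for (ii) and (v); the remaining constraints have slack.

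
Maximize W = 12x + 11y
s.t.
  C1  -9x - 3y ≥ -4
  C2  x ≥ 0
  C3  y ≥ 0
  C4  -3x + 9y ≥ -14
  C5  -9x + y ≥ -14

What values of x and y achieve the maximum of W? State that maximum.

x = 0, y = 4/3, maximum W = 44/3

Vertices and W = 12x + 11y:
  (0, 4/3) → W = 44/3
  (4/9, 0) → W = 16/3
  (0, 0) → W = 0

The binding constraints are -9x - 3y = -4 and x = 0.
Solving simultaneously gives x = 0, y = 4/3.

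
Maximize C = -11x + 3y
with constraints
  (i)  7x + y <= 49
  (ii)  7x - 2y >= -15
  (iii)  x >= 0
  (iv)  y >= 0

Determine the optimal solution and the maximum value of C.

The optimum lies where 7x - 2y = -15 and x = 0.
Solving simultaneously gives x = 0, y = 15/2.

x = 0, y = 15/2, maximum C = 45/2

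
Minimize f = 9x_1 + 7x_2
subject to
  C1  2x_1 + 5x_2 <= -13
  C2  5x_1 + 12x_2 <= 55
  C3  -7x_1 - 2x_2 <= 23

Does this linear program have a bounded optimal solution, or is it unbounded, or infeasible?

From the feasible point (431, -175), moving in the direction (2, -7) keeps every constraint satisfied while f decreases without bound.

unbounded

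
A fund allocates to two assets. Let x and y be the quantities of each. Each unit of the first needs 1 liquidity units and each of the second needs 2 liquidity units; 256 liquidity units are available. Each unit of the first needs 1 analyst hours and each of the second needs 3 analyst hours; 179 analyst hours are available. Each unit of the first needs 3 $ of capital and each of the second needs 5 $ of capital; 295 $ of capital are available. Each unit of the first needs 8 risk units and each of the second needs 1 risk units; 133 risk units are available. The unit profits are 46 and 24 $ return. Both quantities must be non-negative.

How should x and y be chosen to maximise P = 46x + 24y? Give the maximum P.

x = 10, y = 53, maximum P = 1732

Vertices and P = 46x + 24y:
  (0, 0) → P = 0
  (0, 59) → P = 1416
  (133/8, 0) → P = 3059/4
  (10, 53) → P = 1732

The binding constraints are 3x + 5y = 295 and 8x + y = 133.
Solving simultaneously gives x = 10, y = 53.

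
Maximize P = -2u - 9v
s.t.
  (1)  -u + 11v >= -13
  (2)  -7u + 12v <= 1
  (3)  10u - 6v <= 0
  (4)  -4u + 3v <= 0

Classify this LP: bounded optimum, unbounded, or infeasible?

bounded optimum

Feasible corners and P = -2u - 9v:
  (-3/4, -5/4) → P = 51/4
  (-39/41, -52/41) → P = 546/41
  (0, 0) → P = 0
The feasible region has finitely many vertices and no improving ray; the maximum is 546/41 at (-39/41, -52/41).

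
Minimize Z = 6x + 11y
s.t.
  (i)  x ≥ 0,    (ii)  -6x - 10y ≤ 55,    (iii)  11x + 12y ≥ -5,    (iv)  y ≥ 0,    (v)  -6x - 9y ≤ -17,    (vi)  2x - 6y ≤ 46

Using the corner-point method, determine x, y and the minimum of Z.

Feasible corners and Z = 6x + 11y:
  (0, 17/9) → Z = 187/9
  (17/6, 0) → Z = 17
  (23, 0) → Z = 138
The feasible region is unbounded (it extends along (0, 1), (3, 1)), but Z strictly increases along every unbounded feasible direction, so there is no improving ray and the minimum is attained at a vertex.

The optimum lies where y = 0 and -6x - 9y = -17.
Solving simultaneously gives x = 17/6, y = 0.

x = 17/6, y = 0, minimum Z = 17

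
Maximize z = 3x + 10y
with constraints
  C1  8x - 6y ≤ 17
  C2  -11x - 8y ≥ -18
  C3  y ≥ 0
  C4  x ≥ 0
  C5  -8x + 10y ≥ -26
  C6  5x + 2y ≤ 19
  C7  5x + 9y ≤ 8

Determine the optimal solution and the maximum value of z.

x = 0, y = 8/9, maximum z = 80/9

Corner points and z = 3x + 10y:
  (0, 0) → z = 0
  (8/5, 0) → z = 24/5
  (0, 8/9) → z = 80/9

At the optimal vertex, x = 0 and 5x + 9y = 8.
Solving simultaneously gives x = 0, y = 8/9.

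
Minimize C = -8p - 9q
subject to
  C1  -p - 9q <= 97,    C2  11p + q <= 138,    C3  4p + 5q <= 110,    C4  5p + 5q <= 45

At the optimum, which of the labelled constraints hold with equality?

Vertices and C = -8p - 9q:
  (1339/98, -1205/98) → C = 19/14
  (129/10, -39/10) → C = -681/10
  (-65, 74) → C = -146
The feasible region is unbounded (it extends along (-9, 1), (-5, 4)), but C strictly increases along every unbounded feasible direction, so there is no improving ray and the minimum is attained at a vertex.

The minimum is at (-65, 74). Substituting into each constraint, equality holds for C3 and C4; the remaining constraints have slack.

C3 and C4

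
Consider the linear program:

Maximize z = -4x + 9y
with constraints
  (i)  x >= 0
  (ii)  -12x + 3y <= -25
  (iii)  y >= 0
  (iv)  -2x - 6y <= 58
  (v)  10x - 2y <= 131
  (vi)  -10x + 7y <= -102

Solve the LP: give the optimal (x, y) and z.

x = 713/50, y = 29/5, maximum z = -121/25

Feasible corners and z = -4x + 9y:
  (131/10, 0) → z = -262/5
  (51/5, 0) → z = -204/5
  (713/50, 29/5) → z = -121/25

The binding constraints are 10x - 2y = 131 and -10x + 7y = -102.
Solving simultaneously gives x = 713/50, y = 29/5.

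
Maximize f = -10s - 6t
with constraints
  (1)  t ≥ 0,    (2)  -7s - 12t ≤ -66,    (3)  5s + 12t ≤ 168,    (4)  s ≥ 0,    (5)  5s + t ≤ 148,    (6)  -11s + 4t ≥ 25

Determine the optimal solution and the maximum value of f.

s = 0, t = 25/4, maximum f = -75/2

Feasible corners and f = -10s - 6t:
  (0, 14) → f = -84
  (93/38, 1973/152) → f = -7779/76
  (0, 25/4) → f = -75/2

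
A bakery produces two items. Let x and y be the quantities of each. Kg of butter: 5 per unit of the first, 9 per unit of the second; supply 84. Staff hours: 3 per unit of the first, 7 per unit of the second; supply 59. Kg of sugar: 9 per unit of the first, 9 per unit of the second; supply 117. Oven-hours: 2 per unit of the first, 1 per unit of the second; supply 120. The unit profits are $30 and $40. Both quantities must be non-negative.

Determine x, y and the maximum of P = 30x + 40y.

x = 33/4, y = 19/4, maximum P = 875/2

Vertices and P = 30x + 40y:
  (0, 0) → P = 0
  (0, 59/7) → P = 2360/7
  (13, 0) → P = 390
  (57/8, 43/8) → P = 1715/4
  (33/4, 19/4) → P = 875/2

The binding constraints are 5x + 9y = 84 and 9x + 9y = 117.
Solving simultaneously gives x = 33/4, y = 19/4.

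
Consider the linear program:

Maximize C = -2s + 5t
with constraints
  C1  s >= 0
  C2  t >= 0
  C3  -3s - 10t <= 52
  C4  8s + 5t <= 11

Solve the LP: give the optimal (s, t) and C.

s = 0, t = 11/5, maximum C = 11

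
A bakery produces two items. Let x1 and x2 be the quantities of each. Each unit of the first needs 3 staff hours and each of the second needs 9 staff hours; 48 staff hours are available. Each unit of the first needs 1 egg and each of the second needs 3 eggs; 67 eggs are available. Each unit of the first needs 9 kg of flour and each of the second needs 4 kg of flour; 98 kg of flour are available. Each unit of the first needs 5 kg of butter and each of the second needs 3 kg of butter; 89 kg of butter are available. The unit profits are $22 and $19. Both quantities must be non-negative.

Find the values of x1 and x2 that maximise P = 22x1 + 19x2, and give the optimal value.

Corner points and P = 22x1 + 19x2:
  (0, 0) → P = 0
  (0, 16/3) → P = 304/3
  (98/9, 0) → P = 2156/9
  (10, 2) → P = 258

At the optimal vertex, 3x1 + 9x2 = 48 and 9x1 + 4x2 = 98.
Solving simultaneously gives x1 = 10, x2 = 2.

x1 = 10, x2 = 2, maximum P = 258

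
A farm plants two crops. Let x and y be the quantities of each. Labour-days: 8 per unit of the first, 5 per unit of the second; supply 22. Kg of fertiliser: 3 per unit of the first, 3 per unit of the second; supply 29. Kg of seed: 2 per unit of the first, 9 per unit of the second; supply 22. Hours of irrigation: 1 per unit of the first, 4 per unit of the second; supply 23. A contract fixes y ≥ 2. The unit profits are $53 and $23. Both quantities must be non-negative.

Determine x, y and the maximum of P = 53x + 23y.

x = 3/2, y = 2, maximum P = 251/2

Vertices and P = 53x + 23y:
  (0, 22/9) → P = 506/9
  (0, 2) → P = 46
  (44/31, 66/31) → P = 3850/31
  (3/2, 2) → P = 251/2

At the optimal vertex, 8x + 5y = 22 and y = 2.
Solving simultaneously gives x = 3/2, y = 2.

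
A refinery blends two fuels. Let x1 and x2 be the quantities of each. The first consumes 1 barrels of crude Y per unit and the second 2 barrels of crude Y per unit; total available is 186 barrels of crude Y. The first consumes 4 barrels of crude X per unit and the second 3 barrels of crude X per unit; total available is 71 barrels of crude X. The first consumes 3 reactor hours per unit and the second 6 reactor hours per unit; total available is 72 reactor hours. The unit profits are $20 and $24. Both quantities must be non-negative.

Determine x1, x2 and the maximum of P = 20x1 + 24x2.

x1 = 14, x2 = 5, maximum P = 400

Feasible corners and P = 20x1 + 24x2:
  (0, 0) → P = 0
  (0, 12) → P = 288
  (71/4, 0) → P = 355
  (14, 5) → P = 400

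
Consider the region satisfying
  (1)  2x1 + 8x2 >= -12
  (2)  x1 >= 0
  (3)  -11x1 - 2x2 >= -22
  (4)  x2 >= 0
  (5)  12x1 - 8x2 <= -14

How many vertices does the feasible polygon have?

3

Pairwise boundary intersections that survive every other constraint:
  (0, 11)
  (0, 7/4)
  (37/28, 209/56)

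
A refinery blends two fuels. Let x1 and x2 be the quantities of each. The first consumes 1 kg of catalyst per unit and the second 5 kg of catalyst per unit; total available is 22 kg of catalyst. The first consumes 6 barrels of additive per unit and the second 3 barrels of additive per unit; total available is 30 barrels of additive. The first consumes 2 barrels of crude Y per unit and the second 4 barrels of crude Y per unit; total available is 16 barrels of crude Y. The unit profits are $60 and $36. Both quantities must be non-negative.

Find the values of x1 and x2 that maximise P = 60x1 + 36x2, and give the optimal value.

Feasible corners and P = 60x1 + 36x2:
  (0, 0) → P = 0
  (0, 4) → P = 144
  (5, 0) → P = 300
  (4, 2) → P = 312

The optimum lies where 6x1 + 3x2 = 30 and 2x1 + 4x2 = 16.
Solving simultaneously gives x1 = 4, x2 = 2.

x1 = 4, x2 = 2, maximum P = 312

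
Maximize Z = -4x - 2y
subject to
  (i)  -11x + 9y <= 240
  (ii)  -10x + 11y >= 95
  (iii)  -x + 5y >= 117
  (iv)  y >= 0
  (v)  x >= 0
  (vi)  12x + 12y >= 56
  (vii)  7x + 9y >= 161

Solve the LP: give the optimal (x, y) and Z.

x = 0, y = 117/5, maximum Z = -234/5

Corner points and Z = -4x - 2y:
  (0, 80/3) → Z = -160/3
  (812/39, 1075/39) → Z = -5398/39
  (0, 117/5) → Z = -234/5
The feasible region is unbounded (it extends along (11, 10), (9, 11)), but Z strictly decreases along every unbounded feasible direction, so there is no improving ray and the maximum is attained at a vertex.

At the optimal vertex, -x + 5y = 117 and x = 0.
Solving simultaneously gives x = 0, y = 117/5.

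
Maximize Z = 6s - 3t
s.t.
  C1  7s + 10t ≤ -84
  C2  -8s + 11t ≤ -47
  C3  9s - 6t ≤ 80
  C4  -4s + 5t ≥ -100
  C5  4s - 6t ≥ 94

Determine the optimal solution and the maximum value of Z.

s = -14/5, t = -263/15, maximum Z = 179/5

Corner points and Z = 6s - 3t:
  (-188, -141) → Z = -705
  (-200/21, -580/21) → Z = 180/7
  (-14/5, -263/15) → Z = 179/5
The feasible region is unbounded (it extends along (-11, -8), (-5, -4)), but Z strictly decreases along every unbounded feasible direction, so there is no improving ray and the maximum is attained at a vertex.

The binding constraints are 9s - 6t = 80 and 4s - 6t = 94.
Solving simultaneously gives s = -14/5, t = -263/15.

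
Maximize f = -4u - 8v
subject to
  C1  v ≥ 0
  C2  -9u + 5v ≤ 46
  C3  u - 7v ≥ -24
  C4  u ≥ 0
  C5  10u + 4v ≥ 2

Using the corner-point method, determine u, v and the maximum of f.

u = 1/5, v = 0, maximum f = -4/5

The feasible region is unbounded (it extends along (7, 1), (1, 0)), but f strictly decreases along every unbounded feasible direction, so there is no improving ray and the maximum is attained at a vertex.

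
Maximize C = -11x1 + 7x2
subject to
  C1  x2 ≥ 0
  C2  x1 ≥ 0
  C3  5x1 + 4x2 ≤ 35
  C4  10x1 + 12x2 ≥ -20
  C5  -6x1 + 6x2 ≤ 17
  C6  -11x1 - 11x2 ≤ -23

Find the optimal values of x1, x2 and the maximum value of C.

Vertices and C = -11x1 + 7x2:
  (7, 0) → C = -77
  (23/11, 0) → C = -23
  (0, 17/6) → C = 119/6
  (0, 23/11) → C = 161/11
  (71/27, 295/54) → C = 503/54

The optimum lies where x1 = 0 and -6x1 + 6x2 = 17.
Solving simultaneously gives x1 = 0, x2 = 17/6.

x1 = 0, x2 = 17/6, maximum C = 119/6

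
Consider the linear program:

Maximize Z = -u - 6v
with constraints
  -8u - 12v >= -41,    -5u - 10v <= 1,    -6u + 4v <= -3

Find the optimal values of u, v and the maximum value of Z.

u = 211/10, v = -213/20, maximum Z = 214/5

Vertices and Z = -u - 6v:
  (211/10, -213/20) → Z = 214/5
  (25/13, 111/52) → Z = -383/26
  (13/40, -21/80) → Z = 5/4

At the optimal vertex, -8u - 12v = -41 and -5u - 10v = 1.
Solving simultaneously gives u = 211/10, v = -213/20.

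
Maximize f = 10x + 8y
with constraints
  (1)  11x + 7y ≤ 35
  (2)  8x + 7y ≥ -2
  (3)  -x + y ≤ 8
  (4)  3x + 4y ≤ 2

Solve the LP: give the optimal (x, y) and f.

x = 126/23, y = -83/23, maximum f = 596/23

Corner points and f = 10x + 8y:
  (37/3, -302/21) → f = 58/7
  (126/23, -83/23) → f = 596/23
  (-2, 2) → f = -4

The binding constraints are 11x + 7y = 35 and 3x + 4y = 2.
Solving simultaneously gives x = 126/23, y = -83/23.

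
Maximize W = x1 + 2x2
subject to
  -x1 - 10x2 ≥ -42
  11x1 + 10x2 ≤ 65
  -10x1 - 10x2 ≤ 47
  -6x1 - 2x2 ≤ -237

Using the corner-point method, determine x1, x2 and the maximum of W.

x1 = 1120/19, x2 = -2217/38, maximum W = -1097/19

Feasible corners and W = x1 + 2x2:
  (112, -1167/10) → W = -607/5
  (1120/19, -2217/38) → W = -1097/19
  (308/5, -663/10) → W = -71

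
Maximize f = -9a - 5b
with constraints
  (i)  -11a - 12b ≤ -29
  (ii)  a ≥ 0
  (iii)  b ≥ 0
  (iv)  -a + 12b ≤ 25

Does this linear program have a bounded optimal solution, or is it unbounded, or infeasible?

Vertices and f = -9a - 5b:
  (29/11, 0) → f = -261/11
  (1/3, 19/9) → f = -122/9
The feasible region has finitely many vertices and no improving ray; the maximum is -122/9 at (1/3, 19/9).

bounded optimum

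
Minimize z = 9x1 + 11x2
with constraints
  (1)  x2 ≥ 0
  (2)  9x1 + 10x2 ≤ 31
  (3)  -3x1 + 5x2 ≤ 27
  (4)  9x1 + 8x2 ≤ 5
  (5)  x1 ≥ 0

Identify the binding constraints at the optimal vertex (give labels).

Corner points and z = 9x1 + 11x2:
  (5/9, 0) → z = 5
  (0, 0) → z = 0
  (0, 5/8) → z = 55/8

The minimum is at (0, 0). Substituting into each constraint, equality holds for (1) and (5); the remaining constraints have slack.

(1) and (5)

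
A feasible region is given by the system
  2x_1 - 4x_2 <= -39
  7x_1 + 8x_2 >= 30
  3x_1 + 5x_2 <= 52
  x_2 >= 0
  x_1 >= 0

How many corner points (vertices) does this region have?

Intersecting each pair of boundary lines and keeping only the points that satisfy every inequality leaves:
  (13/22, 221/22)
  (0, 39/4)
  (0, 52/5)

3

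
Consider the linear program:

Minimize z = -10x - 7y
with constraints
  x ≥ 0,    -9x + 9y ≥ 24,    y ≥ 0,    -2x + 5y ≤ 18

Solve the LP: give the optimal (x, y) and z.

Vertices and z = -10x - 7y:
  (0, 8/3) → z = -56/3
  (0, 18/5) → z = -126/5
  (14/9, 38/9) → z = -406/9

At the optimal vertex, -9x + 9y = 24 and -2x + 5y = 18.
Solving simultaneously gives x = 14/9, y = 38/9.

x = 14/9, y = 38/9, minimum z = -406/9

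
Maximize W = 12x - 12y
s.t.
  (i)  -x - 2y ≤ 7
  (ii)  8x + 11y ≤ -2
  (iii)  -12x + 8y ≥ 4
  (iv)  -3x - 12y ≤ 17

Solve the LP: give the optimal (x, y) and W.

x = -23/21, y = -8/7, maximum W = 4/7

The feasible region is unbounded (it extends along (-11, 8), (-2, 1)), but W strictly decreases along every unbounded feasible direction, so there is no improving ray and the maximum is attained at a vertex.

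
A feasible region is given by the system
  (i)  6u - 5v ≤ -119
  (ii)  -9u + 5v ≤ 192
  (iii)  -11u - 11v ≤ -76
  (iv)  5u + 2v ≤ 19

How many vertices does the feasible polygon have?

4

Pairwise boundary intersections that survive every other constraint:
  (-929/121, 1765/121)
  (-143/37, 709/37)
  (-866/77, 1398/77)
  (-289/43, 1131/43)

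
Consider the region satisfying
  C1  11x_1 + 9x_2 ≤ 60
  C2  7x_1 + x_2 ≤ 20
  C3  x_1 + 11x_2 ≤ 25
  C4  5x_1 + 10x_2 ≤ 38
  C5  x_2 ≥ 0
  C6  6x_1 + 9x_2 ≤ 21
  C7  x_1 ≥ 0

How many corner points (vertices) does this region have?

5

Intersecting each pair of boundary lines and keeping only the points that satisfy every inequality leaves:
  (20/7, 0)
  (53/19, 9/19)
  (2/19, 43/19)
  (0, 25/11)
  (0, 0)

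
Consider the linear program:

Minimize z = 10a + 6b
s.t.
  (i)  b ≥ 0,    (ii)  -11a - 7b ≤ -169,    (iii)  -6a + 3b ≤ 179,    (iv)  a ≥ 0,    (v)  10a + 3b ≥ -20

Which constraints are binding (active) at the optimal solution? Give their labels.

Corner points and z = 10a + 6b:
  (169/11, 0) → z = 1690/11
  (0, 169/7) → z = 1014/7
  (0, 179/3) → z = 358
The feasible region is unbounded (it extends along (1, 2), (1, 0)), but z strictly increases along every unbounded feasible direction, so there is no improving ray and the minimum is attained at a vertex.

The minimum is at (0, 169/7). Substituting into each constraint, equality holds for (ii) and (iv); the remaining constraints have slack.

(ii) and (iv)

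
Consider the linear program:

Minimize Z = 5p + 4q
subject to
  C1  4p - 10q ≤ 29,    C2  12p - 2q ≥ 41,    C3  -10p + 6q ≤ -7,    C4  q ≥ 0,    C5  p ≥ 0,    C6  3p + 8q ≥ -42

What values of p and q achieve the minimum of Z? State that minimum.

p = 41/12, q = 0, minimum Z = 205/12

Extreme points and Z = 5p + 4q:
  (29/4, 0) → Z = 145/4
  (58/13, 163/26) → Z = 616/13
  (41/12, 0) → Z = 205/12
The feasible region is unbounded (it extends along (5, 2), (3, 5)), but Z strictly increases along every unbounded feasible direction, so there is no improving ray and the minimum is attained at a vertex.

At the optimal vertex, 12p - 2q = 41 and q = 0.
Solving simultaneously gives p = 41/12, q = 0.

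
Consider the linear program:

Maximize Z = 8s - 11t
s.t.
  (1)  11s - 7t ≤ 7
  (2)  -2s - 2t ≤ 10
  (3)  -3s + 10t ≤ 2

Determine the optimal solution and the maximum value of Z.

Vertices and Z = 8s - 11t:
  (-14/9, -31/9) → Z = 229/9
  (84/89, 43/89) → Z = 199/89
  (-4, -1) → Z = -21

s = -14/9, t = -31/9, maximum Z = 229/9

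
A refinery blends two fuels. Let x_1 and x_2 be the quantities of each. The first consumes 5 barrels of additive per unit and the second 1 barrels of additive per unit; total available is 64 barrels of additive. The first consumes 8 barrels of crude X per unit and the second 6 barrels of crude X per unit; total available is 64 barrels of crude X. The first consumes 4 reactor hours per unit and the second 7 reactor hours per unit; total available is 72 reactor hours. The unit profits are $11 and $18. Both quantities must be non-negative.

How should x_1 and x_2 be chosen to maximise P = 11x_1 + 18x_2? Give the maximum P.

x_1 = 1/2, x_2 = 10, maximum P = 371/2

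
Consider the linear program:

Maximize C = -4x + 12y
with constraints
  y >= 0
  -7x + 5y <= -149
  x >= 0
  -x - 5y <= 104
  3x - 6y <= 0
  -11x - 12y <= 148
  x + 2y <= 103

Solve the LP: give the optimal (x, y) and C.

Extreme points and C = -4x + 12y:
  (298/9, 149/9) → C = 596/9
  (813/19, 572/19) → C = 3612/19
  (103/2, 103/4) → C = 103

The optimum lies where -7x + 5y = -149 and x + 2y = 103.
Solving simultaneously gives x = 813/19, y = 572/19.

x = 813/19, y = 572/19, maximum C = 3612/19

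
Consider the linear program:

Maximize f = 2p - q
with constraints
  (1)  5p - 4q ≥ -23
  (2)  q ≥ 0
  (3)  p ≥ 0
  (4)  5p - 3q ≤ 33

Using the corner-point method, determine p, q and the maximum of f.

p = 201/5, q = 56, maximum f = 122/5

Feasible corners and f = 2p - q:
  (0, 23/4) → f = -23/4
  (201/5, 56) → f = 122/5
  (0, 0) → f = 0
  (33/5, 0) → f = 66/5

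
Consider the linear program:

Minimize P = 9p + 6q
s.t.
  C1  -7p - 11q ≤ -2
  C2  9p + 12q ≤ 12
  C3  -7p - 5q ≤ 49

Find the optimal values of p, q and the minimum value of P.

p = -216/13, q = 175/13, minimum P = -894/13

Vertices and P = 9p + 6q:
  (36/5, -22/5) → P = 192/5
  (-183/14, 17/2) → P = -933/14
  (-216/13, 175/13) → P = -894/13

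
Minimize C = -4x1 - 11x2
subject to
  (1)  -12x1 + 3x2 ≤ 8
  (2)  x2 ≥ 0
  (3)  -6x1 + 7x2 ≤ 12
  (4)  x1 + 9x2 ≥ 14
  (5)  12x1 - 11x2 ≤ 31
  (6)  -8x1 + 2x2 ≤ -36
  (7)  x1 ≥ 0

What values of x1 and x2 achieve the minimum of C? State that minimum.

Feasible corners and C = -4x1 - 11x2:
  (349/18, 55/3) → C = -2513/9
  (69/11, 78/11) → C = -1134/11
  (167/32, 23/8) → C = -105/2

The optimum lies where -6x1 + 7x2 = 12 and 12x1 - 11x2 = 31.
Solving simultaneously gives x1 = 349/18, x2 = 55/3.

x1 = 349/18, x2 = 55/3, minimum C = -2513/9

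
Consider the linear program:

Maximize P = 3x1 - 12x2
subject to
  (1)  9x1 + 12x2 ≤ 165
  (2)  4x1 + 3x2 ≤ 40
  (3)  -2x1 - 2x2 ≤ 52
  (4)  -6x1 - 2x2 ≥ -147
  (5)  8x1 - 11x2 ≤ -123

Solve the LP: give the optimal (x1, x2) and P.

The binding constraints are -2x1 - 2x2 = 52 and 8x1 - 11x2 = -123.
Solving simultaneously gives x1 = -409/19, x2 = -85/19.

x1 = -409/19, x2 = -85/19, maximum P = -207/19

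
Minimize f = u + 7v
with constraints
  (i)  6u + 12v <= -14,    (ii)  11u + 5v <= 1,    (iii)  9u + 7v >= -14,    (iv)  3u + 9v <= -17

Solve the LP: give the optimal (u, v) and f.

u = 77/32, v = -163/32, minimum f = -133/4

Corner points and f = u + 7v:
  (77/32, -163/32) → f = -133/4
  (47/42, -95/42) → f = -103/7
  (-7/60, -37/20) → f = -196/15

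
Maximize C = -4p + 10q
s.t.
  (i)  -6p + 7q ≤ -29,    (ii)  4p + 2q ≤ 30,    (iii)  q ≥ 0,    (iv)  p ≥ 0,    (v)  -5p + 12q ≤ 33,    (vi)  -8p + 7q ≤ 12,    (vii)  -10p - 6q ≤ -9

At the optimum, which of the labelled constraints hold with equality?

(i) and (ii)

Vertices and C = -4p + 10q:
  (67/10, 8/5) → C = -54/5
  (29/6, 0) → C = -58/3
  (15/2, 0) → C = -30

The maximum is at (67/10, 8/5). Substituting into each constraint, equality holds for (i) and (ii); the remaining constraints have slack.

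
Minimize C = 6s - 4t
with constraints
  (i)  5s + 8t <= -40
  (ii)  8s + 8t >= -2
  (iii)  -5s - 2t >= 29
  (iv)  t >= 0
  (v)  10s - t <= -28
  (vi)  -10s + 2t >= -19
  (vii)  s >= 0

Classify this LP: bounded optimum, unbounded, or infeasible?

The boundaries -10s + 2t = -19 and s = 0 meet at (0, -19/2), but that point violates 8s + 8t ≥ -2. Every candidate vertex is excluded by some other constraint, so the feasible region is empty.

infeasible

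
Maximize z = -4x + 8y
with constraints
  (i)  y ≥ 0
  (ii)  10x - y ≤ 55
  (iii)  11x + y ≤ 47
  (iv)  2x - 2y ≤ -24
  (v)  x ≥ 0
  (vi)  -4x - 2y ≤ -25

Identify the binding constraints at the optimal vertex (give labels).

(iii) and (v)

Vertices and z = -4x + 8y:
  (35/12, 179/12) → z = 323/3
  (0, 47) → z = 376
  (1/6, 73/6) → z = 290/3
  (0, 25/2) → z = 100

The maximum is at (0, 47). Substituting into each constraint, equality holds for (iii) and (v); the remaining constraints have slack.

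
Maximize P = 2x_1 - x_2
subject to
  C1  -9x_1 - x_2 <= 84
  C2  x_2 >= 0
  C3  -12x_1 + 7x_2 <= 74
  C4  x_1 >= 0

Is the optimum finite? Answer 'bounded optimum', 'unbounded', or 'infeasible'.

unbounded

From the feasible point (0, 0), moving in the direction (7, 12) keeps every constraint satisfied while P increases without bound.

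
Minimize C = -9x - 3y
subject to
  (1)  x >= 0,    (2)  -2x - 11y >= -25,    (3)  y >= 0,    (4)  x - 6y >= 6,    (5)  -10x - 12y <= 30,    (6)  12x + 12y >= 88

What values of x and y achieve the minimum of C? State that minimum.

x = 25/2, y = 0, minimum C = -225/2

Vertices and C = -9x - 3y:
  (25/2, 0) → C = -225/2
  (216/23, 13/23) → C = -1983/23
  (22/3, 0) → C = -66
  (50/7, 4/21) → C = -454/7

The binding constraints are -2x - 11y = -25 and y = 0.
Solving simultaneously gives x = 25/2, y = 0.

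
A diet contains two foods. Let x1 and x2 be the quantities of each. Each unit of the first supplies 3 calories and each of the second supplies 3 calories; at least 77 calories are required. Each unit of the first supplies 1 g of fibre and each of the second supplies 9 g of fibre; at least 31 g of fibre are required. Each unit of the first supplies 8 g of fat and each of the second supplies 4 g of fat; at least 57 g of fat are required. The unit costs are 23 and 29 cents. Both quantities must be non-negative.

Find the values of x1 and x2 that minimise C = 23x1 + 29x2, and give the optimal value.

x1 = 25, x2 = 2/3, minimum C = 1783/3

Corner points and C = 23x1 + 29x2:
  (0, 77/3) → C = 2233/3
  (31, 0) → C = 713
  (25, 2/3) → C = 1783/3
The feasible region is unbounded (it extends along (0, 1), (1, 0)), but C strictly increases along every unbounded feasible direction, so there is no improving ray and the minimum is attained at a vertex.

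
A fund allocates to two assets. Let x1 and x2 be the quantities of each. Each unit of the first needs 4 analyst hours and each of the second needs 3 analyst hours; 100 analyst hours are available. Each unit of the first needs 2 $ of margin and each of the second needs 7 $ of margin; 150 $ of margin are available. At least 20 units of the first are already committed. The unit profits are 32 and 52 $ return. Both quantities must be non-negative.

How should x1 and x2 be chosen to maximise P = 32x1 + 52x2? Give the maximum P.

x1 = 20, x2 = 20/3, maximum P = 2960/3

Corner points and P = 32x1 + 52x2:
  (25, 0) → P = 800
  (20, 0) → P = 640
  (20, 20/3) → P = 2960/3

The optimum lies where 4x1 + 3x2 = 100 and x1 = 20.
Solving simultaneously gives x1 = 20, x2 = 20/3.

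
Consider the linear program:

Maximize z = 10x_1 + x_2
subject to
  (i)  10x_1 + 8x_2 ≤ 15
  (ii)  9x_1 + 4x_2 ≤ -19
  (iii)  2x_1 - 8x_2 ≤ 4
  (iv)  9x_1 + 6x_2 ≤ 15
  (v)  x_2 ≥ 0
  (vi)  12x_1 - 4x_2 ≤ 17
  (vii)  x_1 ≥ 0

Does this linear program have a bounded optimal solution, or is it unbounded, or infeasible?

infeasible

The boundaries 10x_1 + 8x_2 = 15 and 9x_1 + 4x_2 = -19 meet at (-53/8, 325/32), but that point violates x_1 ≥ 0. Every candidate vertex is excluded by some other constraint, so the feasible region is empty.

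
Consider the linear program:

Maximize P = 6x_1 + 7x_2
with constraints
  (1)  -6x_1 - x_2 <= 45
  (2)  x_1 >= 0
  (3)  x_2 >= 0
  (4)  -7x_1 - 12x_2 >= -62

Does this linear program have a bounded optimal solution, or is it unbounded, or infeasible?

bounded optimum

Extreme points and P = 6x_1 + 7x_2:
  (0, 0) → P = 0
  (0, 31/6) → P = 217/6
  (62/7, 0) → P = 372/7
The feasible region has finitely many vertices and no improving ray; the maximum is 372/7 at (62/7, 0).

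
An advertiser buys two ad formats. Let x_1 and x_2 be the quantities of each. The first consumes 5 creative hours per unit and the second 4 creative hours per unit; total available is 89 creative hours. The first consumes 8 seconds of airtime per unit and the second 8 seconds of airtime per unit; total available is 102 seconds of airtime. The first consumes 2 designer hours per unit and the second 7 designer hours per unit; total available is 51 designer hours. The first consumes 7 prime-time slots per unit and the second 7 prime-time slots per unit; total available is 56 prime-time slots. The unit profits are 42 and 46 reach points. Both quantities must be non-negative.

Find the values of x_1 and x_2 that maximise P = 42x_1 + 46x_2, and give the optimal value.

Vertices and P = 42x_1 + 46x_2:
  (0, 0) → P = 0
  (0, 51/7) → P = 2346/7
  (8, 0) → P = 336
  (1, 7) → P = 364

The optimum lies where 2x_1 + 7x_2 = 51 and 7x_1 + 7x_2 = 56.
Solving simultaneously gives x_1 = 1, x_2 = 7.

x_1 = 1, x_2 = 7, maximum P = 364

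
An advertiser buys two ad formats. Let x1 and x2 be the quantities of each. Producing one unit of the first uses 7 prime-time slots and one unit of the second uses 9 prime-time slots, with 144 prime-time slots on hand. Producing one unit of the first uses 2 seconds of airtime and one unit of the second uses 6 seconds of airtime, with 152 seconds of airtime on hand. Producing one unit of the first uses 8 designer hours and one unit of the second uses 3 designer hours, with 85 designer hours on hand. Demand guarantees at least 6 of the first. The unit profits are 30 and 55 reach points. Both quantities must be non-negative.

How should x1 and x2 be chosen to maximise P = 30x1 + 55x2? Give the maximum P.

Feasible corners and P = 30x1 + 55x2:
  (85/8, 0) → P = 1275/4
  (6, 0) → P = 180
  (111/17, 557/51) → P = 40625/51
  (6, 34/3) → P = 2410/3

x1 = 6, x2 = 34/3, maximum P = 2410/3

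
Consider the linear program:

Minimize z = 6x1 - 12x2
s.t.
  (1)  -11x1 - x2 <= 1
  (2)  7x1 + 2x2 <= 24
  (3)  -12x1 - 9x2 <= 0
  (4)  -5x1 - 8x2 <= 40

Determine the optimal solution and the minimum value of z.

x1 = -26/15, x2 = 271/15, minimum z = -1136/5

Corner points and z = 6x1 - 12x2:
  (-26/15, 271/15) → z = -1136/5
  (-3/29, 4/29) → z = -66/29
  (72/13, -96/13) → z = 1584/13

At the optimal vertex, -11x1 - x2 = 1 and 7x1 + 2x2 = 24.
Solving simultaneously gives x1 = -26/15, x2 = 271/15.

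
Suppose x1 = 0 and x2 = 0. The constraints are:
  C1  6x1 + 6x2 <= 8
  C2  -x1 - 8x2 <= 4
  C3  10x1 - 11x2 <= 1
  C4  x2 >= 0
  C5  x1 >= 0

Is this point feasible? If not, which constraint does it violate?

C1: 0 ≤ 8 ✓
C2: 0 ≤ 4 ✓
C3: 0 ≤ 1 ✓
C4: 0 ≥ 0 ✓
C5: 0 ≥ 0 ✓

feasible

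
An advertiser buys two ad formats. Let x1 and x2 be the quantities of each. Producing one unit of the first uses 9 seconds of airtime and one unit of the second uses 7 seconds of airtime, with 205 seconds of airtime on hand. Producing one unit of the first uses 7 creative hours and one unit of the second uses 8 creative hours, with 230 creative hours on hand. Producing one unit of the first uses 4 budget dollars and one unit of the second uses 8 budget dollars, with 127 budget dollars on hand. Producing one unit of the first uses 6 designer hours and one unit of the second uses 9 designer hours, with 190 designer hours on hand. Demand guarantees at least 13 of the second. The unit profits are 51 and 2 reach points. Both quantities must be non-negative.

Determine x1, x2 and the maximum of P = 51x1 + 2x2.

The binding constraints are 4x1 + 8x2 = 127 and x2 = 13.
Solving simultaneously gives x1 = 23/4, x2 = 13.

x1 = 23/4, x2 = 13, maximum P = 1277/4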